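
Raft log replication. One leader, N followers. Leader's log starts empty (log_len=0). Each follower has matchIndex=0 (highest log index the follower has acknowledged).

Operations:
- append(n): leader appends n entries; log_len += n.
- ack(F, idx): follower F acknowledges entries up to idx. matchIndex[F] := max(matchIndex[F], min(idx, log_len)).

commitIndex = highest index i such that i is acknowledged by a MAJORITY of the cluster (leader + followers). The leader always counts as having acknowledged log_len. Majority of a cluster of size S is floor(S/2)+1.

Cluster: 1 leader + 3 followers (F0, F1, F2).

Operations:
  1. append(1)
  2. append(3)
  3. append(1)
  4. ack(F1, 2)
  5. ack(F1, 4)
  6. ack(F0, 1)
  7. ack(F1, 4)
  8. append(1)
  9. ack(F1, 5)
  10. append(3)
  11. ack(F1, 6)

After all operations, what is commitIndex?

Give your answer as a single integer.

Op 1: append 1 -> log_len=1
Op 2: append 3 -> log_len=4
Op 3: append 1 -> log_len=5
Op 4: F1 acks idx 2 -> match: F0=0 F1=2 F2=0; commitIndex=0
Op 5: F1 acks idx 4 -> match: F0=0 F1=4 F2=0; commitIndex=0
Op 6: F0 acks idx 1 -> match: F0=1 F1=4 F2=0; commitIndex=1
Op 7: F1 acks idx 4 -> match: F0=1 F1=4 F2=0; commitIndex=1
Op 8: append 1 -> log_len=6
Op 9: F1 acks idx 5 -> match: F0=1 F1=5 F2=0; commitIndex=1
Op 10: append 3 -> log_len=9
Op 11: F1 acks idx 6 -> match: F0=1 F1=6 F2=0; commitIndex=1

Answer: 1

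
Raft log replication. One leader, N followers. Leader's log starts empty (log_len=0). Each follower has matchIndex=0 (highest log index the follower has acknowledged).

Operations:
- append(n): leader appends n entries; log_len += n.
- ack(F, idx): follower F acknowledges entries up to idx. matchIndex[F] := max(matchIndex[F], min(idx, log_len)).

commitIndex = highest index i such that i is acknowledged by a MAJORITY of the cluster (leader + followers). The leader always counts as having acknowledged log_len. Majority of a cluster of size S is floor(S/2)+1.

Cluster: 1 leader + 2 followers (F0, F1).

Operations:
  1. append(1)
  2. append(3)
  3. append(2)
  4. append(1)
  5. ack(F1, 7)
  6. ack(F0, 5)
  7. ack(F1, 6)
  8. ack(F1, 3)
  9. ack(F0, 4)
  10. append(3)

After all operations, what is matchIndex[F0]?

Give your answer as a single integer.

Answer: 5

Derivation:
Op 1: append 1 -> log_len=1
Op 2: append 3 -> log_len=4
Op 3: append 2 -> log_len=6
Op 4: append 1 -> log_len=7
Op 5: F1 acks idx 7 -> match: F0=0 F1=7; commitIndex=7
Op 6: F0 acks idx 5 -> match: F0=5 F1=7; commitIndex=7
Op 7: F1 acks idx 6 -> match: F0=5 F1=7; commitIndex=7
Op 8: F1 acks idx 3 -> match: F0=5 F1=7; commitIndex=7
Op 9: F0 acks idx 4 -> match: F0=5 F1=7; commitIndex=7
Op 10: append 3 -> log_len=10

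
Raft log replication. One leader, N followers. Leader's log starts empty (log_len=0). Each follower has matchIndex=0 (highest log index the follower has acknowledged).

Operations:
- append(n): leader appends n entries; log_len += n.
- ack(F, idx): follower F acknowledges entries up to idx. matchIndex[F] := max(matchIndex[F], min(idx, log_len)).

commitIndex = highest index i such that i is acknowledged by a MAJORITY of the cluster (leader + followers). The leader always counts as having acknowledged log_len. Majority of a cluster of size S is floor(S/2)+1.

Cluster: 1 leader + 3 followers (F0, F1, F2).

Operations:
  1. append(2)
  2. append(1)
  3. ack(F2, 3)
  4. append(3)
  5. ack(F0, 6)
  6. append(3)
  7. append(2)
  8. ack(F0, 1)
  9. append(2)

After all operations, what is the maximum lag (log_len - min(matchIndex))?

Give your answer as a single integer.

Answer: 13

Derivation:
Op 1: append 2 -> log_len=2
Op 2: append 1 -> log_len=3
Op 3: F2 acks idx 3 -> match: F0=0 F1=0 F2=3; commitIndex=0
Op 4: append 3 -> log_len=6
Op 5: F0 acks idx 6 -> match: F0=6 F1=0 F2=3; commitIndex=3
Op 6: append 3 -> log_len=9
Op 7: append 2 -> log_len=11
Op 8: F0 acks idx 1 -> match: F0=6 F1=0 F2=3; commitIndex=3
Op 9: append 2 -> log_len=13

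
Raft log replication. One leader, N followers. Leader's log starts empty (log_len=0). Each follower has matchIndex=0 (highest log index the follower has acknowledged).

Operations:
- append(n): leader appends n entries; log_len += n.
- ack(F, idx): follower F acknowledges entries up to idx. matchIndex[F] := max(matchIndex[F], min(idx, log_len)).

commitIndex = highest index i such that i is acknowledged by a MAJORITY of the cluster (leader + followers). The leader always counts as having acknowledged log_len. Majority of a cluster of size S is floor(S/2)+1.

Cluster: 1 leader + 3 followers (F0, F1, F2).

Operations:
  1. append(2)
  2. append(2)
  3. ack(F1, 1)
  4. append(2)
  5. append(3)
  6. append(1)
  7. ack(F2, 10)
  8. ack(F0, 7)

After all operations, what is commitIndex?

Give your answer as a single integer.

Answer: 7

Derivation:
Op 1: append 2 -> log_len=2
Op 2: append 2 -> log_len=4
Op 3: F1 acks idx 1 -> match: F0=0 F1=1 F2=0; commitIndex=0
Op 4: append 2 -> log_len=6
Op 5: append 3 -> log_len=9
Op 6: append 1 -> log_len=10
Op 7: F2 acks idx 10 -> match: F0=0 F1=1 F2=10; commitIndex=1
Op 8: F0 acks idx 7 -> match: F0=7 F1=1 F2=10; commitIndex=7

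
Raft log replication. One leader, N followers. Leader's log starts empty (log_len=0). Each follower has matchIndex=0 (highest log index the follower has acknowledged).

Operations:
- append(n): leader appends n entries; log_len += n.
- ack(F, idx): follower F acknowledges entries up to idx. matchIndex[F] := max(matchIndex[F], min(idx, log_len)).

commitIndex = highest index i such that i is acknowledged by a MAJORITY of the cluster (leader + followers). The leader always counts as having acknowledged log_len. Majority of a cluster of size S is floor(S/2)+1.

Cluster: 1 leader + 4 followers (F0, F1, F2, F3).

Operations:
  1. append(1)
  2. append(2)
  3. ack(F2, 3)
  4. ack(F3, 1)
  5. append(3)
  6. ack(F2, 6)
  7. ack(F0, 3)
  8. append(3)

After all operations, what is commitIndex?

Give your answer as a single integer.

Answer: 3

Derivation:
Op 1: append 1 -> log_len=1
Op 2: append 2 -> log_len=3
Op 3: F2 acks idx 3 -> match: F0=0 F1=0 F2=3 F3=0; commitIndex=0
Op 4: F3 acks idx 1 -> match: F0=0 F1=0 F2=3 F3=1; commitIndex=1
Op 5: append 3 -> log_len=6
Op 6: F2 acks idx 6 -> match: F0=0 F1=0 F2=6 F3=1; commitIndex=1
Op 7: F0 acks idx 3 -> match: F0=3 F1=0 F2=6 F3=1; commitIndex=3
Op 8: append 3 -> log_len=9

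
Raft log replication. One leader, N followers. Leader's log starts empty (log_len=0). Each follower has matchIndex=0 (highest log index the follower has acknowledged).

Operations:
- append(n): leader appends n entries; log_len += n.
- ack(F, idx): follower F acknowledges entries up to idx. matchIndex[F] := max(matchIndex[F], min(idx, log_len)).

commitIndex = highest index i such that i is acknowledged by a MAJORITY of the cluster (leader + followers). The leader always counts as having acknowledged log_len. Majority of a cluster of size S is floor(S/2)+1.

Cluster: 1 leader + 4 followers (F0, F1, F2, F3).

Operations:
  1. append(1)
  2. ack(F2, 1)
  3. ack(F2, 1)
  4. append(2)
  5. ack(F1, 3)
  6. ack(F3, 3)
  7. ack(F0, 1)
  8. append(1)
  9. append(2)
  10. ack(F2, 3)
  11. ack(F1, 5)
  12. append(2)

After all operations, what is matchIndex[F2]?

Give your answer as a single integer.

Answer: 3

Derivation:
Op 1: append 1 -> log_len=1
Op 2: F2 acks idx 1 -> match: F0=0 F1=0 F2=1 F3=0; commitIndex=0
Op 3: F2 acks idx 1 -> match: F0=0 F1=0 F2=1 F3=0; commitIndex=0
Op 4: append 2 -> log_len=3
Op 5: F1 acks idx 3 -> match: F0=0 F1=3 F2=1 F3=0; commitIndex=1
Op 6: F3 acks idx 3 -> match: F0=0 F1=3 F2=1 F3=3; commitIndex=3
Op 7: F0 acks idx 1 -> match: F0=1 F1=3 F2=1 F3=3; commitIndex=3
Op 8: append 1 -> log_len=4
Op 9: append 2 -> log_len=6
Op 10: F2 acks idx 3 -> match: F0=1 F1=3 F2=3 F3=3; commitIndex=3
Op 11: F1 acks idx 5 -> match: F0=1 F1=5 F2=3 F3=3; commitIndex=3
Op 12: append 2 -> log_len=8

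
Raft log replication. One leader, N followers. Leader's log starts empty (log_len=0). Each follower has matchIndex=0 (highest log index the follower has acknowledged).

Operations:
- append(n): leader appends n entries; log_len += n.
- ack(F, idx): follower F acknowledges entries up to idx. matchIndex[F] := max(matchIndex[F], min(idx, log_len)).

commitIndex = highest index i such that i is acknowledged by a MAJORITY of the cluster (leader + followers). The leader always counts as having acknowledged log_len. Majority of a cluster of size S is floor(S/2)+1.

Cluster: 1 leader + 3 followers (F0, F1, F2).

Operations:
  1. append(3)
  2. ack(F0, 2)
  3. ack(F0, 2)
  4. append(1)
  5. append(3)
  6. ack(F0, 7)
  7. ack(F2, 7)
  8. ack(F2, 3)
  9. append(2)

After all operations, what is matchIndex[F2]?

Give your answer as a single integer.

Op 1: append 3 -> log_len=3
Op 2: F0 acks idx 2 -> match: F0=2 F1=0 F2=0; commitIndex=0
Op 3: F0 acks idx 2 -> match: F0=2 F1=0 F2=0; commitIndex=0
Op 4: append 1 -> log_len=4
Op 5: append 3 -> log_len=7
Op 6: F0 acks idx 7 -> match: F0=7 F1=0 F2=0; commitIndex=0
Op 7: F2 acks idx 7 -> match: F0=7 F1=0 F2=7; commitIndex=7
Op 8: F2 acks idx 3 -> match: F0=7 F1=0 F2=7; commitIndex=7
Op 9: append 2 -> log_len=9

Answer: 7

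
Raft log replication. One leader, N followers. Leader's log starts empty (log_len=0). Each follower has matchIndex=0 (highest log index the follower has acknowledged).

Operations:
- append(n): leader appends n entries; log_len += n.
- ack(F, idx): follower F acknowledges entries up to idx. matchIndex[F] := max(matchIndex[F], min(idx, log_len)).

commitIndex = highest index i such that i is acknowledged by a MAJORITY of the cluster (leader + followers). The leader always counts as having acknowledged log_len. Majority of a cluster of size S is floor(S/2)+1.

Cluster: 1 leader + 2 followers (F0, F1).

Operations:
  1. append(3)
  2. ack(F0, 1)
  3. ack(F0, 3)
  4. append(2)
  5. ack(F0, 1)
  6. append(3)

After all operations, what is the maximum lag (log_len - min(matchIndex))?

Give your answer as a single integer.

Op 1: append 3 -> log_len=3
Op 2: F0 acks idx 1 -> match: F0=1 F1=0; commitIndex=1
Op 3: F0 acks idx 3 -> match: F0=3 F1=0; commitIndex=3
Op 4: append 2 -> log_len=5
Op 5: F0 acks idx 1 -> match: F0=3 F1=0; commitIndex=3
Op 6: append 3 -> log_len=8

Answer: 8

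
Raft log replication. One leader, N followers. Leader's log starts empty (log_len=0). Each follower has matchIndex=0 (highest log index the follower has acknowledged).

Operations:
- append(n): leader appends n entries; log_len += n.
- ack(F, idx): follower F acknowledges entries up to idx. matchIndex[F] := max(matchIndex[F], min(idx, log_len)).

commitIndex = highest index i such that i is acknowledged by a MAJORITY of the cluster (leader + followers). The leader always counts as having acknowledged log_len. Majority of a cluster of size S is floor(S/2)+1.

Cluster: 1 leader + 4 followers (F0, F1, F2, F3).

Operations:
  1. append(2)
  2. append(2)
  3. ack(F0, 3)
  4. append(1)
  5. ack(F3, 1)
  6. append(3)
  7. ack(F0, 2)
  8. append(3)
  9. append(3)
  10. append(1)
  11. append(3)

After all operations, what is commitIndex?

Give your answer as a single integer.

Answer: 1

Derivation:
Op 1: append 2 -> log_len=2
Op 2: append 2 -> log_len=4
Op 3: F0 acks idx 3 -> match: F0=3 F1=0 F2=0 F3=0; commitIndex=0
Op 4: append 1 -> log_len=5
Op 5: F3 acks idx 1 -> match: F0=3 F1=0 F2=0 F3=1; commitIndex=1
Op 6: append 3 -> log_len=8
Op 7: F0 acks idx 2 -> match: F0=3 F1=0 F2=0 F3=1; commitIndex=1
Op 8: append 3 -> log_len=11
Op 9: append 3 -> log_len=14
Op 10: append 1 -> log_len=15
Op 11: append 3 -> log_len=18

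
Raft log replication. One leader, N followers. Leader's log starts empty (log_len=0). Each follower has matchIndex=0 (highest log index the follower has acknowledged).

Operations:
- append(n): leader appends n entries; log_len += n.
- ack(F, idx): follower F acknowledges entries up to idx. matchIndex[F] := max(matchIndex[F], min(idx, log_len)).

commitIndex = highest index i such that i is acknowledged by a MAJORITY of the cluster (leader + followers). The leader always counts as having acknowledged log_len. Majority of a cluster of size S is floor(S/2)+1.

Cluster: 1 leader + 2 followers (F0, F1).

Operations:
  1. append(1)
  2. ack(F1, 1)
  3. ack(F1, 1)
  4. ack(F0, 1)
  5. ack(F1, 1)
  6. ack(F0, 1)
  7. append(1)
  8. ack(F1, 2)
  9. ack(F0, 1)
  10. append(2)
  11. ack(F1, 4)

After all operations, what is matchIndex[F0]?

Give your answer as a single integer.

Op 1: append 1 -> log_len=1
Op 2: F1 acks idx 1 -> match: F0=0 F1=1; commitIndex=1
Op 3: F1 acks idx 1 -> match: F0=0 F1=1; commitIndex=1
Op 4: F0 acks idx 1 -> match: F0=1 F1=1; commitIndex=1
Op 5: F1 acks idx 1 -> match: F0=1 F1=1; commitIndex=1
Op 6: F0 acks idx 1 -> match: F0=1 F1=1; commitIndex=1
Op 7: append 1 -> log_len=2
Op 8: F1 acks idx 2 -> match: F0=1 F1=2; commitIndex=2
Op 9: F0 acks idx 1 -> match: F0=1 F1=2; commitIndex=2
Op 10: append 2 -> log_len=4
Op 11: F1 acks idx 4 -> match: F0=1 F1=4; commitIndex=4

Answer: 1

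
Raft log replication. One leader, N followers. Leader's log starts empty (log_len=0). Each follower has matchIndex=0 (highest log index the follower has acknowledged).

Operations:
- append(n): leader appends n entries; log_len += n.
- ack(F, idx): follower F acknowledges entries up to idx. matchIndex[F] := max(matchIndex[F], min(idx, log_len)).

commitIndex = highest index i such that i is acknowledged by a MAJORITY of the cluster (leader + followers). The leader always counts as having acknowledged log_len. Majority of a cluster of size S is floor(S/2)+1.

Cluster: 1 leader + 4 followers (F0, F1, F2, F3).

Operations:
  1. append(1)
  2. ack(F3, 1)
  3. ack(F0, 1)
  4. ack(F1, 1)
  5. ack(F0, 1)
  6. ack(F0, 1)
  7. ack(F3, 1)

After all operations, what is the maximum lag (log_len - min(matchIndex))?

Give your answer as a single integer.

Answer: 1

Derivation:
Op 1: append 1 -> log_len=1
Op 2: F3 acks idx 1 -> match: F0=0 F1=0 F2=0 F3=1; commitIndex=0
Op 3: F0 acks idx 1 -> match: F0=1 F1=0 F2=0 F3=1; commitIndex=1
Op 4: F1 acks idx 1 -> match: F0=1 F1=1 F2=0 F3=1; commitIndex=1
Op 5: F0 acks idx 1 -> match: F0=1 F1=1 F2=0 F3=1; commitIndex=1
Op 6: F0 acks idx 1 -> match: F0=1 F1=1 F2=0 F3=1; commitIndex=1
Op 7: F3 acks idx 1 -> match: F0=1 F1=1 F2=0 F3=1; commitIndex=1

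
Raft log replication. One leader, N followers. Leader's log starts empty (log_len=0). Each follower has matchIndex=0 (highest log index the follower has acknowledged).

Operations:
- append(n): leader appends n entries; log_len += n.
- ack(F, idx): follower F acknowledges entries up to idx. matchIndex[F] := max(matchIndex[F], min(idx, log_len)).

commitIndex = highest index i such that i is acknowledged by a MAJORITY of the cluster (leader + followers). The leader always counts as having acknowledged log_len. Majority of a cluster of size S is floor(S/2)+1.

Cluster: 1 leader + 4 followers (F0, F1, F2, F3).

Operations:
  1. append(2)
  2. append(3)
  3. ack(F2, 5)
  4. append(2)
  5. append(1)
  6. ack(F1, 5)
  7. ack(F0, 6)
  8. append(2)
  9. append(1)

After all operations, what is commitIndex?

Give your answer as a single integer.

Answer: 5

Derivation:
Op 1: append 2 -> log_len=2
Op 2: append 3 -> log_len=5
Op 3: F2 acks idx 5 -> match: F0=0 F1=0 F2=5 F3=0; commitIndex=0
Op 4: append 2 -> log_len=7
Op 5: append 1 -> log_len=8
Op 6: F1 acks idx 5 -> match: F0=0 F1=5 F2=5 F3=0; commitIndex=5
Op 7: F0 acks idx 6 -> match: F0=6 F1=5 F2=5 F3=0; commitIndex=5
Op 8: append 2 -> log_len=10
Op 9: append 1 -> log_len=11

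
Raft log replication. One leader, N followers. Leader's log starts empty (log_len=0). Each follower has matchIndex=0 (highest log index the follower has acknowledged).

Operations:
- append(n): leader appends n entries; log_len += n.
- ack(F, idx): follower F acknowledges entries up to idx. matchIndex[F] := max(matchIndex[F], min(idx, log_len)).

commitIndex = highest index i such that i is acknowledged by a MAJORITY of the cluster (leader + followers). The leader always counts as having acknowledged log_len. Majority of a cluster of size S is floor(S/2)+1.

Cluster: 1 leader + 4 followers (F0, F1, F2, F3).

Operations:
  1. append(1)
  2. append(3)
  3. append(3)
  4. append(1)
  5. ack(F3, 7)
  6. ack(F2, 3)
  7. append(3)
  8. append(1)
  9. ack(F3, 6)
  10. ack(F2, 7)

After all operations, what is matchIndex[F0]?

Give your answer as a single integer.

Op 1: append 1 -> log_len=1
Op 2: append 3 -> log_len=4
Op 3: append 3 -> log_len=7
Op 4: append 1 -> log_len=8
Op 5: F3 acks idx 7 -> match: F0=0 F1=0 F2=0 F3=7; commitIndex=0
Op 6: F2 acks idx 3 -> match: F0=0 F1=0 F2=3 F3=7; commitIndex=3
Op 7: append 3 -> log_len=11
Op 8: append 1 -> log_len=12
Op 9: F3 acks idx 6 -> match: F0=0 F1=0 F2=3 F3=7; commitIndex=3
Op 10: F2 acks idx 7 -> match: F0=0 F1=0 F2=7 F3=7; commitIndex=7

Answer: 0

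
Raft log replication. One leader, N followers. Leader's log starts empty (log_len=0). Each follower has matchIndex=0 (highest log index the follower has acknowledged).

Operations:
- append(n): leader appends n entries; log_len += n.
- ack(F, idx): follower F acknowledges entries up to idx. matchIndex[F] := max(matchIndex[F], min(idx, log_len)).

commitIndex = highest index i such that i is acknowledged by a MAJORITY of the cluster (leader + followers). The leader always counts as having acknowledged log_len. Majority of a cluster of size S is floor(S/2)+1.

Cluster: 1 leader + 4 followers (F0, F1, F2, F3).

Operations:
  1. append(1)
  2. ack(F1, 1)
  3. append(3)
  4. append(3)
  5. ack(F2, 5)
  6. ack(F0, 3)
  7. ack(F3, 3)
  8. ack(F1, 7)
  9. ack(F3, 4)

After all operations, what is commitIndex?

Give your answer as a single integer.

Answer: 5

Derivation:
Op 1: append 1 -> log_len=1
Op 2: F1 acks idx 1 -> match: F0=0 F1=1 F2=0 F3=0; commitIndex=0
Op 3: append 3 -> log_len=4
Op 4: append 3 -> log_len=7
Op 5: F2 acks idx 5 -> match: F0=0 F1=1 F2=5 F3=0; commitIndex=1
Op 6: F0 acks idx 3 -> match: F0=3 F1=1 F2=5 F3=0; commitIndex=3
Op 7: F3 acks idx 3 -> match: F0=3 F1=1 F2=5 F3=3; commitIndex=3
Op 8: F1 acks idx 7 -> match: F0=3 F1=7 F2=5 F3=3; commitIndex=5
Op 9: F3 acks idx 4 -> match: F0=3 F1=7 F2=5 F3=4; commitIndex=5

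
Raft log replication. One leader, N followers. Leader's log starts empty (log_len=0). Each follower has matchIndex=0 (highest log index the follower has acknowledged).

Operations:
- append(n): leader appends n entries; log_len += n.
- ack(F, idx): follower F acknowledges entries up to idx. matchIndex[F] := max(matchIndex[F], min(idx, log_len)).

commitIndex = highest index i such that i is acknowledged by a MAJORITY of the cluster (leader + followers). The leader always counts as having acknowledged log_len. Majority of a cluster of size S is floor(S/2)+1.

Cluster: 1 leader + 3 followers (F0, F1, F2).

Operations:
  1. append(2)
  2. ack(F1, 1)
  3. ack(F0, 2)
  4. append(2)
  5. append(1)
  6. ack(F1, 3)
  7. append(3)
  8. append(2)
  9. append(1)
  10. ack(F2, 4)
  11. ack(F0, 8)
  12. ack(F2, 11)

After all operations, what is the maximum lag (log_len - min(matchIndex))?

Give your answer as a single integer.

Op 1: append 2 -> log_len=2
Op 2: F1 acks idx 1 -> match: F0=0 F1=1 F2=0; commitIndex=0
Op 3: F0 acks idx 2 -> match: F0=2 F1=1 F2=0; commitIndex=1
Op 4: append 2 -> log_len=4
Op 5: append 1 -> log_len=5
Op 6: F1 acks idx 3 -> match: F0=2 F1=3 F2=0; commitIndex=2
Op 7: append 3 -> log_len=8
Op 8: append 2 -> log_len=10
Op 9: append 1 -> log_len=11
Op 10: F2 acks idx 4 -> match: F0=2 F1=3 F2=4; commitIndex=3
Op 11: F0 acks idx 8 -> match: F0=8 F1=3 F2=4; commitIndex=4
Op 12: F2 acks idx 11 -> match: F0=8 F1=3 F2=11; commitIndex=8

Answer: 8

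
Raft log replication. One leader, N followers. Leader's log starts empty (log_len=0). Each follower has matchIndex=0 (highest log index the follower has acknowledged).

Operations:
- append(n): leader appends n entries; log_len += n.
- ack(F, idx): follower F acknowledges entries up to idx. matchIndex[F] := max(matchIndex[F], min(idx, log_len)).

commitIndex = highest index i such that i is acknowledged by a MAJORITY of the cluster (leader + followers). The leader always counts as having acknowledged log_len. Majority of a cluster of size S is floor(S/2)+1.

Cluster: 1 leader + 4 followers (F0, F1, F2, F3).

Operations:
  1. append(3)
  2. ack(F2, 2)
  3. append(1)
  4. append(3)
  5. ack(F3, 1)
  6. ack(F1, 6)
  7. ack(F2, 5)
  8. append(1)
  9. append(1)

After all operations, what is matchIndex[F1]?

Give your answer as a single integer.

Answer: 6

Derivation:
Op 1: append 3 -> log_len=3
Op 2: F2 acks idx 2 -> match: F0=0 F1=0 F2=2 F3=0; commitIndex=0
Op 3: append 1 -> log_len=4
Op 4: append 3 -> log_len=7
Op 5: F3 acks idx 1 -> match: F0=0 F1=0 F2=2 F3=1; commitIndex=1
Op 6: F1 acks idx 6 -> match: F0=0 F1=6 F2=2 F3=1; commitIndex=2
Op 7: F2 acks idx 5 -> match: F0=0 F1=6 F2=5 F3=1; commitIndex=5
Op 8: append 1 -> log_len=8
Op 9: append 1 -> log_len=9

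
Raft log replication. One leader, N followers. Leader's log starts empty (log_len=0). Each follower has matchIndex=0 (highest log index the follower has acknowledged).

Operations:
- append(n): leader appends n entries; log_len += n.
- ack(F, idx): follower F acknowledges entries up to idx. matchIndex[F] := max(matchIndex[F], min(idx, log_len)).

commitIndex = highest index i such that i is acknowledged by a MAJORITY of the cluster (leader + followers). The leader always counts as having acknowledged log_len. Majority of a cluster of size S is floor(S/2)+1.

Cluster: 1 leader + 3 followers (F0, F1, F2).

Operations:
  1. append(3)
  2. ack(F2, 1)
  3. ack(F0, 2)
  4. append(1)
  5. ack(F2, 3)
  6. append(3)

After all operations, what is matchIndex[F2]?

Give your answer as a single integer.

Op 1: append 3 -> log_len=3
Op 2: F2 acks idx 1 -> match: F0=0 F1=0 F2=1; commitIndex=0
Op 3: F0 acks idx 2 -> match: F0=2 F1=0 F2=1; commitIndex=1
Op 4: append 1 -> log_len=4
Op 5: F2 acks idx 3 -> match: F0=2 F1=0 F2=3; commitIndex=2
Op 6: append 3 -> log_len=7

Answer: 3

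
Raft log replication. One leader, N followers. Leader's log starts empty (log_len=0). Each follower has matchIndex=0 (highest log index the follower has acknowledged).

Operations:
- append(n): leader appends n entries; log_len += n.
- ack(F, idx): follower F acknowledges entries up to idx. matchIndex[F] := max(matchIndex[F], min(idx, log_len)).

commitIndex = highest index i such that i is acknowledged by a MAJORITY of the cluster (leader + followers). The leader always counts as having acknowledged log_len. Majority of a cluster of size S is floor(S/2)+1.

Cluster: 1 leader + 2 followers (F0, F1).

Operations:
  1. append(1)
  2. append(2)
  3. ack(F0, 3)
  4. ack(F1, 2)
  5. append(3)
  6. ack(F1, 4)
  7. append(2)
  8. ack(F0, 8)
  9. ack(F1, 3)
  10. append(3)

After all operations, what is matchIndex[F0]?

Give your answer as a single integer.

Op 1: append 1 -> log_len=1
Op 2: append 2 -> log_len=3
Op 3: F0 acks idx 3 -> match: F0=3 F1=0; commitIndex=3
Op 4: F1 acks idx 2 -> match: F0=3 F1=2; commitIndex=3
Op 5: append 3 -> log_len=6
Op 6: F1 acks idx 4 -> match: F0=3 F1=4; commitIndex=4
Op 7: append 2 -> log_len=8
Op 8: F0 acks idx 8 -> match: F0=8 F1=4; commitIndex=8
Op 9: F1 acks idx 3 -> match: F0=8 F1=4; commitIndex=8
Op 10: append 3 -> log_len=11

Answer: 8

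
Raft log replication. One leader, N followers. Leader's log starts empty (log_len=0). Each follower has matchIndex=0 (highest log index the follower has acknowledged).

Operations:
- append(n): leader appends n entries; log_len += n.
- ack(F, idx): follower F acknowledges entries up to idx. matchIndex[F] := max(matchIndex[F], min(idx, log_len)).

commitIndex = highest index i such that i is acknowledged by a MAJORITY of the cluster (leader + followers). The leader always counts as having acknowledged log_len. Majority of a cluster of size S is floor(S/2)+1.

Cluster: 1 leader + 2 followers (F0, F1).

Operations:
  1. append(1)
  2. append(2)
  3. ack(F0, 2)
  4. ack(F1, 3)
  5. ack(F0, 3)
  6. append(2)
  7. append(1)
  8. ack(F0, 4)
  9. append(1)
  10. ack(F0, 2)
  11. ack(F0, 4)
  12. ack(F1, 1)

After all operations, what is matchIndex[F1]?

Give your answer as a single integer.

Op 1: append 1 -> log_len=1
Op 2: append 2 -> log_len=3
Op 3: F0 acks idx 2 -> match: F0=2 F1=0; commitIndex=2
Op 4: F1 acks idx 3 -> match: F0=2 F1=3; commitIndex=3
Op 5: F0 acks idx 3 -> match: F0=3 F1=3; commitIndex=3
Op 6: append 2 -> log_len=5
Op 7: append 1 -> log_len=6
Op 8: F0 acks idx 4 -> match: F0=4 F1=3; commitIndex=4
Op 9: append 1 -> log_len=7
Op 10: F0 acks idx 2 -> match: F0=4 F1=3; commitIndex=4
Op 11: F0 acks idx 4 -> match: F0=4 F1=3; commitIndex=4
Op 12: F1 acks idx 1 -> match: F0=4 F1=3; commitIndex=4

Answer: 3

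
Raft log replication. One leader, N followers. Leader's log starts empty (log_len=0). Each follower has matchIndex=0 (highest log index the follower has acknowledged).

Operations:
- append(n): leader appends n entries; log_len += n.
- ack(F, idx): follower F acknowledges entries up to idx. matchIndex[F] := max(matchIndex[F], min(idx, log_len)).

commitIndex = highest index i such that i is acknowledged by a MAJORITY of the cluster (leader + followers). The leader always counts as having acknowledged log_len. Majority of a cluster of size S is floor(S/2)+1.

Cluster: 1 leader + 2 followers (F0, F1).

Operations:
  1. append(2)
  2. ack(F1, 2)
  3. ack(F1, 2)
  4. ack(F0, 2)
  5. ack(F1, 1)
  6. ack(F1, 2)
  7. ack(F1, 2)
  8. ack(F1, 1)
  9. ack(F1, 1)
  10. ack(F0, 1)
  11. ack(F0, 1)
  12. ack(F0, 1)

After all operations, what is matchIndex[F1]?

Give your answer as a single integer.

Op 1: append 2 -> log_len=2
Op 2: F1 acks idx 2 -> match: F0=0 F1=2; commitIndex=2
Op 3: F1 acks idx 2 -> match: F0=0 F1=2; commitIndex=2
Op 4: F0 acks idx 2 -> match: F0=2 F1=2; commitIndex=2
Op 5: F1 acks idx 1 -> match: F0=2 F1=2; commitIndex=2
Op 6: F1 acks idx 2 -> match: F0=2 F1=2; commitIndex=2
Op 7: F1 acks idx 2 -> match: F0=2 F1=2; commitIndex=2
Op 8: F1 acks idx 1 -> match: F0=2 F1=2; commitIndex=2
Op 9: F1 acks idx 1 -> match: F0=2 F1=2; commitIndex=2
Op 10: F0 acks idx 1 -> match: F0=2 F1=2; commitIndex=2
Op 11: F0 acks idx 1 -> match: F0=2 F1=2; commitIndex=2
Op 12: F0 acks idx 1 -> match: F0=2 F1=2; commitIndex=2

Answer: 2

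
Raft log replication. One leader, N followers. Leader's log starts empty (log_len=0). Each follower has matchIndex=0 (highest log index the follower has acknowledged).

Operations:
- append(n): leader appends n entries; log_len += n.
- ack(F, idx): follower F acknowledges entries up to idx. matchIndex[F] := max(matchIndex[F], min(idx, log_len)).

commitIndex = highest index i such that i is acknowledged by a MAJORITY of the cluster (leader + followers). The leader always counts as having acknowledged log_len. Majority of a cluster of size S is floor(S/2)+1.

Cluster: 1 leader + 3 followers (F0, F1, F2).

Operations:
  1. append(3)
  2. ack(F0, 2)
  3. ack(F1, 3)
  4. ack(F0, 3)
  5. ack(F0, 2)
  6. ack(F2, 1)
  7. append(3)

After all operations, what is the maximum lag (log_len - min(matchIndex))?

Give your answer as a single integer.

Answer: 5

Derivation:
Op 1: append 3 -> log_len=3
Op 2: F0 acks idx 2 -> match: F0=2 F1=0 F2=0; commitIndex=0
Op 3: F1 acks idx 3 -> match: F0=2 F1=3 F2=0; commitIndex=2
Op 4: F0 acks idx 3 -> match: F0=3 F1=3 F2=0; commitIndex=3
Op 5: F0 acks idx 2 -> match: F0=3 F1=3 F2=0; commitIndex=3
Op 6: F2 acks idx 1 -> match: F0=3 F1=3 F2=1; commitIndex=3
Op 7: append 3 -> log_len=6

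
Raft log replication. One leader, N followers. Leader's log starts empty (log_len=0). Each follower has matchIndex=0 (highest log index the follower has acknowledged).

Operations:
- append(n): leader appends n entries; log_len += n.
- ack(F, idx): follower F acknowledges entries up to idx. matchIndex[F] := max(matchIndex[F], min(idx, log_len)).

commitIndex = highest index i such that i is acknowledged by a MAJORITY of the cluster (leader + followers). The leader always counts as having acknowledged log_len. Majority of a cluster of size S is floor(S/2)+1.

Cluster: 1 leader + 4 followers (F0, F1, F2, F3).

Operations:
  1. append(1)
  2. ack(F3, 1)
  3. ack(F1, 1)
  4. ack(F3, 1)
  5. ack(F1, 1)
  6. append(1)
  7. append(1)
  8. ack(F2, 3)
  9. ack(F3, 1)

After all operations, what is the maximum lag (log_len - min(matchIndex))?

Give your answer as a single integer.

Answer: 3

Derivation:
Op 1: append 1 -> log_len=1
Op 2: F3 acks idx 1 -> match: F0=0 F1=0 F2=0 F3=1; commitIndex=0
Op 3: F1 acks idx 1 -> match: F0=0 F1=1 F2=0 F3=1; commitIndex=1
Op 4: F3 acks idx 1 -> match: F0=0 F1=1 F2=0 F3=1; commitIndex=1
Op 5: F1 acks idx 1 -> match: F0=0 F1=1 F2=0 F3=1; commitIndex=1
Op 6: append 1 -> log_len=2
Op 7: append 1 -> log_len=3
Op 8: F2 acks idx 3 -> match: F0=0 F1=1 F2=3 F3=1; commitIndex=1
Op 9: F3 acks idx 1 -> match: F0=0 F1=1 F2=3 F3=1; commitIndex=1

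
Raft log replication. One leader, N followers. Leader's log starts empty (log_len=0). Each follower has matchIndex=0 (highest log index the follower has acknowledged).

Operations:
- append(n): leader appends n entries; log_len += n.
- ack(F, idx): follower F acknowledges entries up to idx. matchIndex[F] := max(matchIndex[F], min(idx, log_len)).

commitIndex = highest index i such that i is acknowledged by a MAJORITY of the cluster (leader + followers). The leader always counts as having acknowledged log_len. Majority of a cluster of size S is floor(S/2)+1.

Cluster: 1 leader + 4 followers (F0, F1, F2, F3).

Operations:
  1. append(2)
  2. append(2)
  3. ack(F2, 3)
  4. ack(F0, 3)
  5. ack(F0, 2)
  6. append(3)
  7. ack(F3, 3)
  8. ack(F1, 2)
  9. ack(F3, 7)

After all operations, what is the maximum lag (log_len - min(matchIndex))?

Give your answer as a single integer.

Op 1: append 2 -> log_len=2
Op 2: append 2 -> log_len=4
Op 3: F2 acks idx 3 -> match: F0=0 F1=0 F2=3 F3=0; commitIndex=0
Op 4: F0 acks idx 3 -> match: F0=3 F1=0 F2=3 F3=0; commitIndex=3
Op 5: F0 acks idx 2 -> match: F0=3 F1=0 F2=3 F3=0; commitIndex=3
Op 6: append 3 -> log_len=7
Op 7: F3 acks idx 3 -> match: F0=3 F1=0 F2=3 F3=3; commitIndex=3
Op 8: F1 acks idx 2 -> match: F0=3 F1=2 F2=3 F3=3; commitIndex=3
Op 9: F3 acks idx 7 -> match: F0=3 F1=2 F2=3 F3=7; commitIndex=3

Answer: 5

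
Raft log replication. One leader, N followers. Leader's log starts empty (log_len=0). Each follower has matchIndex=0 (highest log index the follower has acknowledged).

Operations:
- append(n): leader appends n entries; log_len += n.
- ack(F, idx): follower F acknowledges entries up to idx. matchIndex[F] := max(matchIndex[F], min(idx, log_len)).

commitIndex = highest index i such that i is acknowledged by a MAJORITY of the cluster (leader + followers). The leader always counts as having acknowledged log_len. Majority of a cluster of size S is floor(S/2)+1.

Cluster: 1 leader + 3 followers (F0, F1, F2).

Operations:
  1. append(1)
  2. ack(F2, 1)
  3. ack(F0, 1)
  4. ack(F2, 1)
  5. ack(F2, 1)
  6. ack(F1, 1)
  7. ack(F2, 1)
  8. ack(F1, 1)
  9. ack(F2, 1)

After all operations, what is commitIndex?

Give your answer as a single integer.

Answer: 1

Derivation:
Op 1: append 1 -> log_len=1
Op 2: F2 acks idx 1 -> match: F0=0 F1=0 F2=1; commitIndex=0
Op 3: F0 acks idx 1 -> match: F0=1 F1=0 F2=1; commitIndex=1
Op 4: F2 acks idx 1 -> match: F0=1 F1=0 F2=1; commitIndex=1
Op 5: F2 acks idx 1 -> match: F0=1 F1=0 F2=1; commitIndex=1
Op 6: F1 acks idx 1 -> match: F0=1 F1=1 F2=1; commitIndex=1
Op 7: F2 acks idx 1 -> match: F0=1 F1=1 F2=1; commitIndex=1
Op 8: F1 acks idx 1 -> match: F0=1 F1=1 F2=1; commitIndex=1
Op 9: F2 acks idx 1 -> match: F0=1 F1=1 F2=1; commitIndex=1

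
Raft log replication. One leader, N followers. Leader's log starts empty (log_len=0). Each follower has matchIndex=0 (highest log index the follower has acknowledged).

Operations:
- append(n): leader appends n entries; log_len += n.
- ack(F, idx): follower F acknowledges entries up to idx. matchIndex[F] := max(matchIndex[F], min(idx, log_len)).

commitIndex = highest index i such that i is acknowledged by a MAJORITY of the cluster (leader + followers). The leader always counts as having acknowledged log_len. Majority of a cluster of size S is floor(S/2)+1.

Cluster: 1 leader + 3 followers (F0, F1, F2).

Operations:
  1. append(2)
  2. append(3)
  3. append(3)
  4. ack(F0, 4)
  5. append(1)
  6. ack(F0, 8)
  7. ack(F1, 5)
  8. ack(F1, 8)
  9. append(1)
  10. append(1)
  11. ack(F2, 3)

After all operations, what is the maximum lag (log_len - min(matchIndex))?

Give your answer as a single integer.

Answer: 8

Derivation:
Op 1: append 2 -> log_len=2
Op 2: append 3 -> log_len=5
Op 3: append 3 -> log_len=8
Op 4: F0 acks idx 4 -> match: F0=4 F1=0 F2=0; commitIndex=0
Op 5: append 1 -> log_len=9
Op 6: F0 acks idx 8 -> match: F0=8 F1=0 F2=0; commitIndex=0
Op 7: F1 acks idx 5 -> match: F0=8 F1=5 F2=0; commitIndex=5
Op 8: F1 acks idx 8 -> match: F0=8 F1=8 F2=0; commitIndex=8
Op 9: append 1 -> log_len=10
Op 10: append 1 -> log_len=11
Op 11: F2 acks idx 3 -> match: F0=8 F1=8 F2=3; commitIndex=8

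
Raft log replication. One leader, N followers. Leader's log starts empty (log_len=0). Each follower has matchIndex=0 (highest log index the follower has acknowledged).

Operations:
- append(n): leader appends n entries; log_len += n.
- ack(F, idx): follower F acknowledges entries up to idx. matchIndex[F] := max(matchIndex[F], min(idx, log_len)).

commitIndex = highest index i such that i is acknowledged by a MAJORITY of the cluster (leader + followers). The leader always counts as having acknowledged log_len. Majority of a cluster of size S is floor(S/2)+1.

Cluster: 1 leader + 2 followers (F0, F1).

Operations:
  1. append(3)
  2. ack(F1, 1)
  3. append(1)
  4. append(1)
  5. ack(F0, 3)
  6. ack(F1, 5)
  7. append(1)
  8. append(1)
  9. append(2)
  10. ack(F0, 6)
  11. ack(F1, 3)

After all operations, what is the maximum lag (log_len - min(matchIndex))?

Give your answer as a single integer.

Answer: 4

Derivation:
Op 1: append 3 -> log_len=3
Op 2: F1 acks idx 1 -> match: F0=0 F1=1; commitIndex=1
Op 3: append 1 -> log_len=4
Op 4: append 1 -> log_len=5
Op 5: F0 acks idx 3 -> match: F0=3 F1=1; commitIndex=3
Op 6: F1 acks idx 5 -> match: F0=3 F1=5; commitIndex=5
Op 7: append 1 -> log_len=6
Op 8: append 1 -> log_len=7
Op 9: append 2 -> log_len=9
Op 10: F0 acks idx 6 -> match: F0=6 F1=5; commitIndex=6
Op 11: F1 acks idx 3 -> match: F0=6 F1=5; commitIndex=6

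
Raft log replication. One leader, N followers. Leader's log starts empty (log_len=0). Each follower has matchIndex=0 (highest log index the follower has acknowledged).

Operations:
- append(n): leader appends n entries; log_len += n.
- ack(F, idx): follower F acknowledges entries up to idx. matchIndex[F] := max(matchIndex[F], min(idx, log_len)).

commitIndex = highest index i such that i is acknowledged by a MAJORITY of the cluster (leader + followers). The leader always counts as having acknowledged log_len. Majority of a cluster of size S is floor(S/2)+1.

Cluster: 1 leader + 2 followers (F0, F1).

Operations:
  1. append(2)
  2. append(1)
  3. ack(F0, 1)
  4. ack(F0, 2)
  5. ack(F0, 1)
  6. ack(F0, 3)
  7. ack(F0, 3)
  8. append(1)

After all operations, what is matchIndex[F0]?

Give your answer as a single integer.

Answer: 3

Derivation:
Op 1: append 2 -> log_len=2
Op 2: append 1 -> log_len=3
Op 3: F0 acks idx 1 -> match: F0=1 F1=0; commitIndex=1
Op 4: F0 acks idx 2 -> match: F0=2 F1=0; commitIndex=2
Op 5: F0 acks idx 1 -> match: F0=2 F1=0; commitIndex=2
Op 6: F0 acks idx 3 -> match: F0=3 F1=0; commitIndex=3
Op 7: F0 acks idx 3 -> match: F0=3 F1=0; commitIndex=3
Op 8: append 1 -> log_len=4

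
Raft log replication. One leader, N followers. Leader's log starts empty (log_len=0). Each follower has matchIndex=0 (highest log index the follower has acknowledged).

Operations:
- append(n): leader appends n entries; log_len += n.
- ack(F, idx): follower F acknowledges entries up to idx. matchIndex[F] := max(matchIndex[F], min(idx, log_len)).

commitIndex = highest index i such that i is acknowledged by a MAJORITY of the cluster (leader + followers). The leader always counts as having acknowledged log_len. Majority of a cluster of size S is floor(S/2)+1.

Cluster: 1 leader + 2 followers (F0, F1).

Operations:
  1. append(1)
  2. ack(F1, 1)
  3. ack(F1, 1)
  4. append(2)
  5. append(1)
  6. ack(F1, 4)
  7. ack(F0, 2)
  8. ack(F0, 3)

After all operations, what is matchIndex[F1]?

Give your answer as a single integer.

Op 1: append 1 -> log_len=1
Op 2: F1 acks idx 1 -> match: F0=0 F1=1; commitIndex=1
Op 3: F1 acks idx 1 -> match: F0=0 F1=1; commitIndex=1
Op 4: append 2 -> log_len=3
Op 5: append 1 -> log_len=4
Op 6: F1 acks idx 4 -> match: F0=0 F1=4; commitIndex=4
Op 7: F0 acks idx 2 -> match: F0=2 F1=4; commitIndex=4
Op 8: F0 acks idx 3 -> match: F0=3 F1=4; commitIndex=4

Answer: 4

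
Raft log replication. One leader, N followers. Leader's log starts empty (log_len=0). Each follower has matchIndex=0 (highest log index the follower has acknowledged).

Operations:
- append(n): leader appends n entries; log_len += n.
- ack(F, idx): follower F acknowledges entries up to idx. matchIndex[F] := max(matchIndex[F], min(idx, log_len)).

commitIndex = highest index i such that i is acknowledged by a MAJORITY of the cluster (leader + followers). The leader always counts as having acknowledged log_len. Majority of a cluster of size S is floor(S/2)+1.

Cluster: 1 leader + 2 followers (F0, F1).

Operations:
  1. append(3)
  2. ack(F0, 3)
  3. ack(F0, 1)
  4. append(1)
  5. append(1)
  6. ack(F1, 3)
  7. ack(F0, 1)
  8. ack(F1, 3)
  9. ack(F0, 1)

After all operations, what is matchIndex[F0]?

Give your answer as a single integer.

Answer: 3

Derivation:
Op 1: append 3 -> log_len=3
Op 2: F0 acks idx 3 -> match: F0=3 F1=0; commitIndex=3
Op 3: F0 acks idx 1 -> match: F0=3 F1=0; commitIndex=3
Op 4: append 1 -> log_len=4
Op 5: append 1 -> log_len=5
Op 6: F1 acks idx 3 -> match: F0=3 F1=3; commitIndex=3
Op 7: F0 acks idx 1 -> match: F0=3 F1=3; commitIndex=3
Op 8: F1 acks idx 3 -> match: F0=3 F1=3; commitIndex=3
Op 9: F0 acks idx 1 -> match: F0=3 F1=3; commitIndex=3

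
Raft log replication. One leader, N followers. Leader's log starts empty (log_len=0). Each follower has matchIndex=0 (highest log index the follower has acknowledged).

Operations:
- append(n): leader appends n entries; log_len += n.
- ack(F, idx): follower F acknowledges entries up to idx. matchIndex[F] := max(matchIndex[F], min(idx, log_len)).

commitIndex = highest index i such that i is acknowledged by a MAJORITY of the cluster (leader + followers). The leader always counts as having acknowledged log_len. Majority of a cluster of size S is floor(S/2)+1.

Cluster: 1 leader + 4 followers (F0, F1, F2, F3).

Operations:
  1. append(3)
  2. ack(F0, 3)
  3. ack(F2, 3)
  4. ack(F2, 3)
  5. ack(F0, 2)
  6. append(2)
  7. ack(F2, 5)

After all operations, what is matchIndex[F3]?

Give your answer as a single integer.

Answer: 0

Derivation:
Op 1: append 3 -> log_len=3
Op 2: F0 acks idx 3 -> match: F0=3 F1=0 F2=0 F3=0; commitIndex=0
Op 3: F2 acks idx 3 -> match: F0=3 F1=0 F2=3 F3=0; commitIndex=3
Op 4: F2 acks idx 3 -> match: F0=3 F1=0 F2=3 F3=0; commitIndex=3
Op 5: F0 acks idx 2 -> match: F0=3 F1=0 F2=3 F3=0; commitIndex=3
Op 6: append 2 -> log_len=5
Op 7: F2 acks idx 5 -> match: F0=3 F1=0 F2=5 F3=0; commitIndex=3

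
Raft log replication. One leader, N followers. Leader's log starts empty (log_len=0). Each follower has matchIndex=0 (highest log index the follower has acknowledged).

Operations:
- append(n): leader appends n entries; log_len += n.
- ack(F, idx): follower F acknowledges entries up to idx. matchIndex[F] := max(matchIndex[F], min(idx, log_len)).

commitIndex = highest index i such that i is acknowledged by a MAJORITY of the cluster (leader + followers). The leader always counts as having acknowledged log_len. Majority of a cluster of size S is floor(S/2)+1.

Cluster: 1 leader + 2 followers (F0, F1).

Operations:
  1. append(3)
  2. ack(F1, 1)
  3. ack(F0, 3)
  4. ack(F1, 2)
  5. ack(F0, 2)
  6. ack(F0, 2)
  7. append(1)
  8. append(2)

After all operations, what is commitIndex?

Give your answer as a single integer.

Op 1: append 3 -> log_len=3
Op 2: F1 acks idx 1 -> match: F0=0 F1=1; commitIndex=1
Op 3: F0 acks idx 3 -> match: F0=3 F1=1; commitIndex=3
Op 4: F1 acks idx 2 -> match: F0=3 F1=2; commitIndex=3
Op 5: F0 acks idx 2 -> match: F0=3 F1=2; commitIndex=3
Op 6: F0 acks idx 2 -> match: F0=3 F1=2; commitIndex=3
Op 7: append 1 -> log_len=4
Op 8: append 2 -> log_len=6

Answer: 3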